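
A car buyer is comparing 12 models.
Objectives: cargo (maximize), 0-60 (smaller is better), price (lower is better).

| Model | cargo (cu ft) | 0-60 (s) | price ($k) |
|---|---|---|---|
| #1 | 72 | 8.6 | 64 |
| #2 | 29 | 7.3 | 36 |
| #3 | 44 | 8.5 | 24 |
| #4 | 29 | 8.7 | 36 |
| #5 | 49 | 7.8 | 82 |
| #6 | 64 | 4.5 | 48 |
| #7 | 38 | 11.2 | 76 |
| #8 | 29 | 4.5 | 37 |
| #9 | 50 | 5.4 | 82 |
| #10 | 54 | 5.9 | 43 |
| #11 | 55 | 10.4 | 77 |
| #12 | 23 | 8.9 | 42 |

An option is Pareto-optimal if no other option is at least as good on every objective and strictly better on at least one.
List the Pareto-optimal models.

#1, #2, #3, #6, #8, #10

#1: not dominated (best cargo).
#2: not dominated.
#3: not dominated (best price).
#4: dominated by #2 (cargo 29≥29, 0-60 7.3≤8.7, price 36≤36).
#5: dominated by #6 (cargo 64≥49, 0-60 4.5≤7.8, price 48≤82).
#6: not dominated.
#7: dominated by #1 (cargo 72≥38, 0-60 8.6≤11.2, price 64≤76).
#8: not dominated.
#9: dominated by #6 (cargo 64≥50, 0-60 4.5≤5.4, price 48≤82).
#10: not dominated.
#11: dominated by #1 (cargo 72≥55, 0-60 8.6≤10.4, price 64≤77).
#12: dominated by #2 (cargo 29≥23, 0-60 7.3≤8.9, price 36≤42).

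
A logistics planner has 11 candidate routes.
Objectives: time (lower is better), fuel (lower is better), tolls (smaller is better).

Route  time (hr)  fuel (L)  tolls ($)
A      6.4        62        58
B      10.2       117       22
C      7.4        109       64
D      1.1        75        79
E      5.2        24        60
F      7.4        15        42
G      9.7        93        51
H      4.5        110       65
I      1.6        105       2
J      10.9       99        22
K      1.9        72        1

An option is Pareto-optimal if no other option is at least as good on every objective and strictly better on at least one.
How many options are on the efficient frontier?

6

A: not dominated.
B: dominated by I (time 1.6≤10.2, fuel 105≤117, tolls 2≤22).
C: dominated by A (time 6.4≤7.4, fuel 62≤109, tolls 58≤64).
D: not dominated (best time).
E: not dominated.
F: not dominated (best fuel).
G: dominated by F (time 7.4≤9.7, fuel 15≤93, tolls 42≤51).
H: dominated by I (time 1.6≤4.5, fuel 105≤110, tolls 2≤65).
I: not dominated.
J: dominated by K (time 1.9≤10.9, fuel 72≤99, tolls 1≤22).
K: not dominated (best tolls).
Pareto-optimal: A, D, E, F, I, K → 6.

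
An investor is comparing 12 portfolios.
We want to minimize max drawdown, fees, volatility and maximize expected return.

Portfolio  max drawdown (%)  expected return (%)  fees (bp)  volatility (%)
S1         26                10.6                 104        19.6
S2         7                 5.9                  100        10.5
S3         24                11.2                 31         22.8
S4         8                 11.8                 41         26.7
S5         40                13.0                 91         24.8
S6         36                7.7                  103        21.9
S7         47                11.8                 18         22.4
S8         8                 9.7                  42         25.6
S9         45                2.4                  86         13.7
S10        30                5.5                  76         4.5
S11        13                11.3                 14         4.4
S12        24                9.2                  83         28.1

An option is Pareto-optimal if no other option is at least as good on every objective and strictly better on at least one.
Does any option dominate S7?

S1: worse on expected return (10.6 vs 11.8).
S2: worse on expected return (5.9 vs 11.8).
S3: worse on expected return (11.2 vs 11.8).
S4: worse on fees (41 vs 18).
S5: worse on fees (91 vs 18).
S6: worse on expected return (7.7 vs 11.8).
S8: worse on expected return (9.7 vs 11.8).
S9: worse on expected return (2.4 vs 11.8).
S10: worse on expected return (5.5 vs 11.8).
S11: worse on expected return (11.3 vs 11.8).
S12: worse on expected return (9.2 vs 11.8).
No option is at least as good as S7 on every objective and strictly better on one.

No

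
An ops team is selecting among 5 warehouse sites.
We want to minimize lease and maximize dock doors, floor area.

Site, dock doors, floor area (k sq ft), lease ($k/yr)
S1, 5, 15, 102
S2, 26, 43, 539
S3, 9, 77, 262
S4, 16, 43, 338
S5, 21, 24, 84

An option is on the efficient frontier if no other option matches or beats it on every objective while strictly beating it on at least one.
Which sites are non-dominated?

S2, S3, S4, S5

S1: dominated by S5 (dock doors 21≥5, floor area 24≥15, lease 84≤102).
S2: not dominated (best dock doors).
S3: not dominated (best floor area).
S4: not dominated.
S5: not dominated (best lease).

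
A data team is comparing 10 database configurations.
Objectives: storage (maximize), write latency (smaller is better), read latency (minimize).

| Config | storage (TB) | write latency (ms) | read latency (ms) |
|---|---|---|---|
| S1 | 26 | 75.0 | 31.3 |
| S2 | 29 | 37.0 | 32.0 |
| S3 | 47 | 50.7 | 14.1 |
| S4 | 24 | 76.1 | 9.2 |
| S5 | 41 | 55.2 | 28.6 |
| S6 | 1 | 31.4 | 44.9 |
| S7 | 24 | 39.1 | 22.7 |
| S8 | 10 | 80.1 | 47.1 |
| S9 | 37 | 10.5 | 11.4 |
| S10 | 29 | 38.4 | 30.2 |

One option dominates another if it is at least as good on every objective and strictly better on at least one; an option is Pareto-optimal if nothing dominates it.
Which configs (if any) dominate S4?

S1: worse on read latency (31.3 vs 9.2).
S2: worse on read latency (32.0 vs 9.2).
S3: worse on read latency (14.1 vs 9.2).
S5: worse on read latency (28.6 vs 9.2).
S6: worse on storage (1 vs 24).
S7: worse on read latency (22.7 vs 9.2).
S8: worse on storage (10 vs 24).
S9: worse on read latency (11.4 vs 9.2).
S10: worse on read latency (30.2 vs 9.2).
No option dominates S4.

none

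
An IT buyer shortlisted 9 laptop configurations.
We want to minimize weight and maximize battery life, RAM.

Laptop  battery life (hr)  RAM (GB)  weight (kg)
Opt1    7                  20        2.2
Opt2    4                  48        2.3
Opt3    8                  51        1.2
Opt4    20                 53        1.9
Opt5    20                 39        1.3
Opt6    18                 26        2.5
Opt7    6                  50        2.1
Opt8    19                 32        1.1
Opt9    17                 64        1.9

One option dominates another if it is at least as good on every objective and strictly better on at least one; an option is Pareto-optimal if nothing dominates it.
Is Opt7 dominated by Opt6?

No

Opt6 vs Opt7: Opt6 is worse on RAM (26 vs 50), so it does not dominate Opt7.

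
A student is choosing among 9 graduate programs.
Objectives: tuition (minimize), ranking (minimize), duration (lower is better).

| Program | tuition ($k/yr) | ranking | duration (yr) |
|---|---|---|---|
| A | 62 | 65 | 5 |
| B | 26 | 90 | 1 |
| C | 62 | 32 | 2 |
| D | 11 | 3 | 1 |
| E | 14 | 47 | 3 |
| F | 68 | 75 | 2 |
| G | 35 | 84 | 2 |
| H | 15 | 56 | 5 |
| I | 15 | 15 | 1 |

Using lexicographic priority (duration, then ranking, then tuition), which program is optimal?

First minimize duration: best is 1, kept {B, D, I}.
Then minimize ranking: best is 3, kept {D}.

D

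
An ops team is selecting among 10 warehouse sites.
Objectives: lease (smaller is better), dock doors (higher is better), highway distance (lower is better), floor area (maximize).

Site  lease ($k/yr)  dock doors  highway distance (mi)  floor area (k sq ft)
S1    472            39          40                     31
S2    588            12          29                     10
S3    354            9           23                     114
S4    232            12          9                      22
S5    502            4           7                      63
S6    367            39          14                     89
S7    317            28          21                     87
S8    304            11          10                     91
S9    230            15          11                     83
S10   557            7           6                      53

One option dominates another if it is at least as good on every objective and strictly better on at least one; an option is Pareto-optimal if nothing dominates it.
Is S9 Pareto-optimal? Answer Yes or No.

Yes

S1: worse on lease (472 vs 230).
S2: worse on lease (588 vs 230).
S3: worse on lease (354 vs 230).
S4: worse on lease (232 vs 230).
S5: worse on lease (502 vs 230).
S6: worse on lease (367 vs 230).
S7: worse on lease (317 vs 230).
S8: worse on lease (304 vs 230).
S10: worse on lease (557 vs 230).
No option is at least as good as S9 on every objective and strictly better on one.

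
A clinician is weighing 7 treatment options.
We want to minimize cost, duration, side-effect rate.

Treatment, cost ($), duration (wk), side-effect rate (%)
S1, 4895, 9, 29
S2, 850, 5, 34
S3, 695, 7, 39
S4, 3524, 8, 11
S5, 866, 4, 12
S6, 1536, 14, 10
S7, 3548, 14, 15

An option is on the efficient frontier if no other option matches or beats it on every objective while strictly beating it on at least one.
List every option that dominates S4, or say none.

none

S1: worse on cost (4895 vs 3524).
S2: worse on side-effect rate (34 vs 11).
S3: worse on side-effect rate (39 vs 11).
S5: worse on side-effect rate (12 vs 11).
S6: worse on duration (14 vs 8).
S7: worse on cost (3548 vs 3524).
No option dominates S4.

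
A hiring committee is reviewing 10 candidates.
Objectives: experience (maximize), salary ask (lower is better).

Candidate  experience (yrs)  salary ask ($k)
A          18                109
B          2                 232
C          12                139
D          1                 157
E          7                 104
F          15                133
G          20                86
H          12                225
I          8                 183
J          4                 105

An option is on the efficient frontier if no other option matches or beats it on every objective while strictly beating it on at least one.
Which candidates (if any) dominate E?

G

G: experience 20≥7, salary ask 86≤104 — dominates E.
Others (A, B, C, D, F, H, I, J) are each worse than E on at least one objective.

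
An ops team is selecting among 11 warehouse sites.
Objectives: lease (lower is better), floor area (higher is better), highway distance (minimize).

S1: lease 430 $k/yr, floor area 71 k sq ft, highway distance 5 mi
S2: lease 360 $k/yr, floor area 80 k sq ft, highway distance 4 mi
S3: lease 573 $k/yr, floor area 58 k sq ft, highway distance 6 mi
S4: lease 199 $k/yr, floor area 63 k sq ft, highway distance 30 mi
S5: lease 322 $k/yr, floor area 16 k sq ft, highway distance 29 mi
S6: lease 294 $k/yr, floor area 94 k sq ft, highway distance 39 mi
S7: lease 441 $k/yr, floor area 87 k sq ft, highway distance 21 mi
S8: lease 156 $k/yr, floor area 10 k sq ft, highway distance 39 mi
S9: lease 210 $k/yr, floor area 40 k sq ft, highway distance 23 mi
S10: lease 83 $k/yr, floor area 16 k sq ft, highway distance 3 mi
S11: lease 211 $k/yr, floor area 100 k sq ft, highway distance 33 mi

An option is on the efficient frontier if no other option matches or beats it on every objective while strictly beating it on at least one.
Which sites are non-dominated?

S1: dominated by S2 (lease 360≤430, floor area 80≥71, highway distance 4≤5).
S2: not dominated.
S3: dominated by S1 (lease 430≤573, floor area 71≥58, highway distance 5≤6).
S4: not dominated.
S5: dominated by S9 (lease 210≤322, floor area 40≥16, highway distance 23≤29).
S6: dominated by S11 (lease 211≤294, floor area 100≥94, highway distance 33≤39).
S7: not dominated.
S8: dominated by S10 (lease 83≤156, floor area 16≥10, highway distance 3≤39).
S9: not dominated.
S10: not dominated (best lease).
S11: not dominated (best floor area).

S2, S4, S7, S9, S10, S11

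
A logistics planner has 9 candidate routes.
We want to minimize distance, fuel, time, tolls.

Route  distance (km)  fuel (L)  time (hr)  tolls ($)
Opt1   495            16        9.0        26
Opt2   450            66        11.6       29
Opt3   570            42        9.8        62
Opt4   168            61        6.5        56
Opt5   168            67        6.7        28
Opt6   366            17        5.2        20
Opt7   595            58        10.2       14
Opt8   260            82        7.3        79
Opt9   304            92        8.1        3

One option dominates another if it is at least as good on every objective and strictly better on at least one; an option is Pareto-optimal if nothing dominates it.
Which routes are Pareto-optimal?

Opt1, Opt4, Opt5, Opt6, Opt7, Opt9

Opt1: not dominated (best fuel).
Opt2: dominated by Opt6 (distance 366≤450, fuel 17≤66, time 5.2≤11.6, tolls 20≤29).
Opt3: dominated by Opt1 (distance 495≤570, fuel 16≤42, time 9.0≤9.8, tolls 26≤62).
Opt4: not dominated.
Opt5: not dominated.
Opt6: not dominated (best time).
Opt7: not dominated.
Opt8: dominated by Opt4 (distance 168≤260, fuel 61≤82, time 6.5≤7.3, tolls 56≤79).
Opt9: not dominated (best tolls).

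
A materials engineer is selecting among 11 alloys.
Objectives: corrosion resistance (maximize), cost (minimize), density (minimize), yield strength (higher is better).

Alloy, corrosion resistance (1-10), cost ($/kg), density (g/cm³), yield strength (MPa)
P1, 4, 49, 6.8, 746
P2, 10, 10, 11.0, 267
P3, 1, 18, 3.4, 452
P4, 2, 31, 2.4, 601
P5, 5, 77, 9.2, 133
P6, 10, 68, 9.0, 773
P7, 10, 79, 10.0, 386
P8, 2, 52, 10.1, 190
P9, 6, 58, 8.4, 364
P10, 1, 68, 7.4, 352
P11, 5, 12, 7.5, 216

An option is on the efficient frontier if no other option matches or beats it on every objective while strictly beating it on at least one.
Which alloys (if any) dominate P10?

P1, P3, P4

P1: corrosion resistance 4≥1, cost 49≤68, density 6.8≤7.4, yield strength 746≥352 — dominates P10.
P3: corrosion resistance 1≥1, cost 18≤68, density 3.4≤7.4, yield strength 452≥352 — dominates P10.
P4: corrosion resistance 2≥1, cost 31≤68, density 2.4≤7.4, yield strength 601≥352 — dominates P10.
Others (P2, P5, P6, P7, P8, P9, P11) are each worse than P10 on at least one objective.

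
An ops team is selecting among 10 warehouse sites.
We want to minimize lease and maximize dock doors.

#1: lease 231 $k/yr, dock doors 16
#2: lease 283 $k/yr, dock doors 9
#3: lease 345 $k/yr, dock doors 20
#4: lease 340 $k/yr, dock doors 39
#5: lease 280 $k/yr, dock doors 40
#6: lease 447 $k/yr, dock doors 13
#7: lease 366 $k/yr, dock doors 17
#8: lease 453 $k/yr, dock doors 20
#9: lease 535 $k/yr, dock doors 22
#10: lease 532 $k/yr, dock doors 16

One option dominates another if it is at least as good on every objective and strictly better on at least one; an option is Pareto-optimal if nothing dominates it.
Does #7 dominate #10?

Yes

#7 vs #10: lease 366≤532, dock doors 17≥16 — #7 is at least as good on every objective with at least one strict improvement.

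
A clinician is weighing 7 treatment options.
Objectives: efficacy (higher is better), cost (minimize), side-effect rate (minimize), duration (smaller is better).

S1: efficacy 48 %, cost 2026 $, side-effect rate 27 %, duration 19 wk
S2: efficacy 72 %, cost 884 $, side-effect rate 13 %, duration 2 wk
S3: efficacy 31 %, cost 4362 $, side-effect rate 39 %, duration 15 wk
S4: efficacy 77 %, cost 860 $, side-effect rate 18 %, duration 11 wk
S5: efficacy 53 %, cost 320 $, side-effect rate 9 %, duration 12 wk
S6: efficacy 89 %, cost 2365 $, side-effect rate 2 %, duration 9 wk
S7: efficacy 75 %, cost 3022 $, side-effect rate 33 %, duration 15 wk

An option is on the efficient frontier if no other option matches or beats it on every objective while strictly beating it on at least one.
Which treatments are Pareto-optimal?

S2, S4, S5, S6

S1: dominated by S2 (efficacy 72≥48, cost 884≤2026, side-effect rate 13≤27, duration 2≤19).
S2: not dominated (best duration).
S3: dominated by S2 (efficacy 72≥31, cost 884≤4362, side-effect rate 13≤39, duration 2≤15).
S4: not dominated.
S5: not dominated (best cost).
S6: not dominated (best efficacy).
S7: dominated by S4 (efficacy 77≥75, cost 860≤3022, side-effect rate 18≤33, duration 11≤15).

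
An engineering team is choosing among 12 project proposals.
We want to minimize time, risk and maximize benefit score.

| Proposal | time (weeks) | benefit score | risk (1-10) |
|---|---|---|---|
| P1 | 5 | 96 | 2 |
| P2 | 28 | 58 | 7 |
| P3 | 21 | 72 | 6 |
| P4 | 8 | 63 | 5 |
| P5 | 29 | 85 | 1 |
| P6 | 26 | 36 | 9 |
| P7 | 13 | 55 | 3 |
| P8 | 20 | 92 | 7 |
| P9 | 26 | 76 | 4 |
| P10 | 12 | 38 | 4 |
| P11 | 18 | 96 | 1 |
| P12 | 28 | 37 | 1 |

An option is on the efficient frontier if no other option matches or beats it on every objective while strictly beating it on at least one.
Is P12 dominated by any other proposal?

Yes

P11 vs P12: time 18≤28, benefit score 96≥37, risk 1≤1 — P11 is at least as good on every objective and strictly better on at least one, so P11 dominates P12.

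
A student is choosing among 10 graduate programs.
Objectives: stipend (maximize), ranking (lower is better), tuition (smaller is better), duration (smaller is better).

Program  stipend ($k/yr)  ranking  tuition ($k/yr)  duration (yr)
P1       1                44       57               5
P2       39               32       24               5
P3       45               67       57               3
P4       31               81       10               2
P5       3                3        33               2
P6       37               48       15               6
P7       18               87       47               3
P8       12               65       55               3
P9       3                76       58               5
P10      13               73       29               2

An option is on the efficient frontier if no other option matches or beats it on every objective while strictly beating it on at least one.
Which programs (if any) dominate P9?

P2, P3, P5, P8, P10

P2: stipend 39≥3, ranking 32≤76, tuition 24≤58, duration 5≤5 — dominates P9.
P3: stipend 45≥3, ranking 67≤76, tuition 57≤58, duration 3≤5 — dominates P9.
P5: stipend 3≥3, ranking 3≤76, tuition 33≤58, duration 2≤5 — dominates P9.
P8: stipend 12≥3, ranking 65≤76, tuition 55≤58, duration 3≤5 — dominates P9.
P10: stipend 13≥3, ranking 73≤76, tuition 29≤58, duration 2≤5 — dominates P9.
Others (P1, P4, P6, P7) are each worse than P9 on at least one objective.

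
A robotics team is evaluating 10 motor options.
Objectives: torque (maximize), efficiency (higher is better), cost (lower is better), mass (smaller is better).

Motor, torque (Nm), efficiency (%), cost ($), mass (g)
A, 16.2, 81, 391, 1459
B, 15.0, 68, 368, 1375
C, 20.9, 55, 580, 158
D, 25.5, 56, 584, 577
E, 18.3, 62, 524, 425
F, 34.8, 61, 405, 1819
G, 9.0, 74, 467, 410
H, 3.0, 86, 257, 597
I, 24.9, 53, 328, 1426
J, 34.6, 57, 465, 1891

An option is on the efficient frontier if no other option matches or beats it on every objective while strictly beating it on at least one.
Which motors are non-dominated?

A, B, C, D, E, F, G, H, I

A: not dominated.
B: not dominated.
C: not dominated (best mass).
D: not dominated.
E: not dominated.
F: not dominated (best torque).
G: not dominated.
H: not dominated (best efficiency).
I: not dominated.
J: dominated by F (torque 34.8≥34.6, efficiency 61≥57, cost 405≤465, mass 1819≤1891).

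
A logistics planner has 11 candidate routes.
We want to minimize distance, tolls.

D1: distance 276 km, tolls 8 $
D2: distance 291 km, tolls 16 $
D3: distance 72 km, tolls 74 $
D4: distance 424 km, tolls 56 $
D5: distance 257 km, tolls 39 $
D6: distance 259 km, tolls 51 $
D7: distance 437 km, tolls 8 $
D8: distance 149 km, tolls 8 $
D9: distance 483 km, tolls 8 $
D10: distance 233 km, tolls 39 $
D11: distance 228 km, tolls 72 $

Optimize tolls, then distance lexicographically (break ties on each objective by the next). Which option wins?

D8

First minimize tolls: best is 8, kept {D1, D7, D8, D9}.
Then minimize distance: best is 149, kept {D8}.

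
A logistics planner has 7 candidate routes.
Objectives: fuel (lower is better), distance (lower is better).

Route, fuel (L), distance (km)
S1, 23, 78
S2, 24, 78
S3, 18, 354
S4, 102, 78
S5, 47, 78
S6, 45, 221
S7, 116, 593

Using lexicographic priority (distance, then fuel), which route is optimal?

S1

First minimize distance: best is 78, kept {S1, S2, S4, S5}.
Then minimize fuel: best is 23, kept {S1}.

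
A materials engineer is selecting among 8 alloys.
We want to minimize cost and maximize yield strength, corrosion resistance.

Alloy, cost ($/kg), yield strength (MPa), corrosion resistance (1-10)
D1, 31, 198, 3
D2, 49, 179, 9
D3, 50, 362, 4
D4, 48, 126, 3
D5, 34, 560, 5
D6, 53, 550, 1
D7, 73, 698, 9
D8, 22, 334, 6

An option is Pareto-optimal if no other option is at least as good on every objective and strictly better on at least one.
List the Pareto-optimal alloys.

D2, D5, D7, D8

D1: dominated by D8 (cost 22≤31, yield strength 334≥198, corrosion resistance 6≥3).
D2: not dominated.
D3: dominated by D5 (cost 34≤50, yield strength 560≥362, corrosion resistance 5≥4).
D4: dominated by D1 (cost 31≤48, yield strength 198≥126, corrosion resistance 3≥3).
D5: not dominated.
D6: dominated by D5 (cost 34≤53, yield strength 560≥550, corrosion resistance 5≥1).
D7: not dominated (best yield strength).
D8: not dominated (best cost).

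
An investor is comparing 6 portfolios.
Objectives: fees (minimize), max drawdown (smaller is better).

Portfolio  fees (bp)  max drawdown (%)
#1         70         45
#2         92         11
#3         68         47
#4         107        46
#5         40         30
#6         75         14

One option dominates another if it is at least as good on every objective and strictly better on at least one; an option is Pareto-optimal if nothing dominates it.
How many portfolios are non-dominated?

3

#1: dominated by #5 (fees 40≤70, max drawdown 30≤45).
#2: not dominated (best max drawdown).
#3: dominated by #5 (fees 40≤68, max drawdown 30≤47).
#4: dominated by #1 (fees 70≤107, max drawdown 45≤46).
#5: not dominated (best fees).
#6: not dominated.
Pareto-optimal: #2, #5, #6 → 3.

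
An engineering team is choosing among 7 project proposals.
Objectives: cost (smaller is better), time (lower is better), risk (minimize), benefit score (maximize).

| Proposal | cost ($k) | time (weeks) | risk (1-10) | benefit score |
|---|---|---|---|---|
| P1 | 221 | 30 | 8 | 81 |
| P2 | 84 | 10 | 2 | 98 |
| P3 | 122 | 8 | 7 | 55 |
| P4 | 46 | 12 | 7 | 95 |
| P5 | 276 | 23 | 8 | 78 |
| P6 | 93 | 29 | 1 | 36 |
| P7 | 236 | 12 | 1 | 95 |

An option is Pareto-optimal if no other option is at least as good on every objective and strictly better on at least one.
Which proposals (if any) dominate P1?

P2, P4

P2: cost 84≤221, time 10≤30, risk 2≤8, benefit score 98≥81 — dominates P1.
P4: cost 46≤221, time 12≤30, risk 7≤8, benefit score 95≥81 — dominates P1.
Others (P3, P5, P6, P7) are each worse than P1 on at least one objective.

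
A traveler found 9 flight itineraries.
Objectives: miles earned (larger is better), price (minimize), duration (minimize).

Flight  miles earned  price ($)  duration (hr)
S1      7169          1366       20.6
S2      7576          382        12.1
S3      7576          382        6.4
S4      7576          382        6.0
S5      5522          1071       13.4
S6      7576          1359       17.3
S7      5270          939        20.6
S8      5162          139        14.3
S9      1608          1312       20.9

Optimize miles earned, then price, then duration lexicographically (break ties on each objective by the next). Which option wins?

S4

First maximize miles earned: best is 7576, kept {S2, S3, S4, S6}.
Then minimize price: best is 382, kept {S2, S3, S4}.
Then minimize duration: best is 6.0, kept {S4}.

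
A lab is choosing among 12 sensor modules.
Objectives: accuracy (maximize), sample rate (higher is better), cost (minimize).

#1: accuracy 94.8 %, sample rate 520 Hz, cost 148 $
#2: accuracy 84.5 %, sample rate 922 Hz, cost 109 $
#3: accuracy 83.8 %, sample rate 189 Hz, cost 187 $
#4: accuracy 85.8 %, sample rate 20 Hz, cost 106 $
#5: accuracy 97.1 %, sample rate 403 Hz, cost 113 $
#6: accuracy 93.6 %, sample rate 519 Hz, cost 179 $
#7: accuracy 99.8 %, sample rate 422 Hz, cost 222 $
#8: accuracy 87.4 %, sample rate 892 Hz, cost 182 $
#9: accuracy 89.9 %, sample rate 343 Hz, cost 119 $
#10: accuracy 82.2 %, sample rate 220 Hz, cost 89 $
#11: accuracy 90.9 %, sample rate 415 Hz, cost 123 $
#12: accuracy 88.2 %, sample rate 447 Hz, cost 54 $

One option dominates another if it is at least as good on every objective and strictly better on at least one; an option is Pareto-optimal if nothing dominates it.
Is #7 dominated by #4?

#4 vs #7: #4 is worse on accuracy (85.8 vs 99.8), so it does not dominate #7.

No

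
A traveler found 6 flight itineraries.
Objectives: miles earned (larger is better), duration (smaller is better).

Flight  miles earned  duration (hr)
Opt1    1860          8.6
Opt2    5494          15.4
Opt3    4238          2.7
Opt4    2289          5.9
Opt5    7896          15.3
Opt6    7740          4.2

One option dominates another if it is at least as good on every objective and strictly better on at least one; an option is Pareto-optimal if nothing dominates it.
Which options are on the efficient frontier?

Opt1: dominated by Opt3 (miles earned 4238≥1860, duration 2.7≤8.6).
Opt2: dominated by Opt5 (miles earned 7896≥5494, duration 15.3≤15.4).
Opt3: not dominated (best duration).
Opt4: dominated by Opt3 (miles earned 4238≥2289, duration 2.7≤5.9).
Opt5: not dominated (best miles earned).
Opt6: not dominated.

Opt3, Opt5, Opt6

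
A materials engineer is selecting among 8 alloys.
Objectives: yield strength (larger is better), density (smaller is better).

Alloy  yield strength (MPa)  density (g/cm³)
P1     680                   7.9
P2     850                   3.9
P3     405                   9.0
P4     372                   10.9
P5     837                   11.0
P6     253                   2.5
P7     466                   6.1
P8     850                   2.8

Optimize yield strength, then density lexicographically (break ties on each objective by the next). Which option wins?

First maximize yield strength: best is 850, kept {P2, P8}.
Then minimize density: best is 2.8, kept {P8}.

P8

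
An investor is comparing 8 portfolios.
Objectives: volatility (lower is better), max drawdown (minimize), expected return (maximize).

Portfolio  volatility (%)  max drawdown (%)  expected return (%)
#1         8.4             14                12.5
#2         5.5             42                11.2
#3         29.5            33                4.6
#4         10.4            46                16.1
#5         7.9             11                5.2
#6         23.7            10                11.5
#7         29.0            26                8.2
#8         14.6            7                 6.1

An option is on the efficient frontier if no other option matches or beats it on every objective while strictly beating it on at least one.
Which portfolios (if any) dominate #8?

#1: worse on max drawdown (14 vs 7).
#2: worse on max drawdown (42 vs 7).
#3: worse on volatility (29.5 vs 14.6).
#4: worse on max drawdown (46 vs 7).
#5: worse on max drawdown (11 vs 7).
#6: worse on volatility (23.7 vs 14.6).
#7: worse on volatility (29.0 vs 14.6).
No option dominates #8.

none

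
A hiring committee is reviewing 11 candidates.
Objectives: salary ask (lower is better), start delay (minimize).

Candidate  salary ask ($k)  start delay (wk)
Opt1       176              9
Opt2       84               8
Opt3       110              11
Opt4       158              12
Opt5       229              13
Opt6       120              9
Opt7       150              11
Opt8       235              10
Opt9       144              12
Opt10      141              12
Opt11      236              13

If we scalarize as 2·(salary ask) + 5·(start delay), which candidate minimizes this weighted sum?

Opt1: 2·176 + 5·9 = 397
Opt2: 2·84 + 5·8 = 208
Opt3: 2·110 + 5·11 = 275
Opt4: 2·158 + 5·12 = 376
Opt5: 2·229 + 5·13 = 523
Opt6: 2·120 + 5·9 = 285
Opt7: 2·150 + 5·11 = 355
Opt8: 2·235 + 5·10 = 520
Opt9: 2·144 + 5·12 = 348
Opt10: 2·141 + 5·12 = 342
Opt11: 2·236 + 5·13 = 537
Lowest: Opt2 at 208.

Opt2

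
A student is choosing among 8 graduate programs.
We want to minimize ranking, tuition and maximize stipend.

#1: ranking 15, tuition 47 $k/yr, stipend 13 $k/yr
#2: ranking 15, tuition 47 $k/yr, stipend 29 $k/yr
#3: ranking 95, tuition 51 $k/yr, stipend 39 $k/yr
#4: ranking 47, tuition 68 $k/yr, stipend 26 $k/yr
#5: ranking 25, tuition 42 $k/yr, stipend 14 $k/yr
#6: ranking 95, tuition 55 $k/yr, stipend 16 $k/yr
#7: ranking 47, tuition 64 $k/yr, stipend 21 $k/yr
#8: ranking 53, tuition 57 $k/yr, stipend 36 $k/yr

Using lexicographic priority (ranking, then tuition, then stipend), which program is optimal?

First minimize ranking: best is 15, kept {#1, #2}.
Then minimize tuition: best is 47, kept {#1, #2}.
Then maximize stipend: best is 29, kept {#2}.

#2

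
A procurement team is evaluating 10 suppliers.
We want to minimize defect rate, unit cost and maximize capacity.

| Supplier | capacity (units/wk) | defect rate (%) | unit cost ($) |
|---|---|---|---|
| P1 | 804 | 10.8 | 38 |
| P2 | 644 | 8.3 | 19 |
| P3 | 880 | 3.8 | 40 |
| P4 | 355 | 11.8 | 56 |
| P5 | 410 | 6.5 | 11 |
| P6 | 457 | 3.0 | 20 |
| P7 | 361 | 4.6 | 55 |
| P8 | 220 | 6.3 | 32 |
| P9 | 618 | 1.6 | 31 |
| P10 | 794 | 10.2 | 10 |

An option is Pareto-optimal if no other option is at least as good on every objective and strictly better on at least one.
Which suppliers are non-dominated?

P1: not dominated.
P2: not dominated.
P3: not dominated (best capacity).
P4: dominated by P1 (capacity 804≥355, defect rate 10.8≤11.8, unit cost 38≤56).
P5: not dominated.
P6: not dominated.
P7: dominated by P3 (capacity 880≥361, defect rate 3.8≤4.6, unit cost 40≤55).
P8: dominated by P6 (capacity 457≥220, defect rate 3.0≤6.3, unit cost 20≤32).
P9: not dominated (best defect rate).
P10: not dominated (best unit cost).

P1, P2, P3, P5, P6, P9, P10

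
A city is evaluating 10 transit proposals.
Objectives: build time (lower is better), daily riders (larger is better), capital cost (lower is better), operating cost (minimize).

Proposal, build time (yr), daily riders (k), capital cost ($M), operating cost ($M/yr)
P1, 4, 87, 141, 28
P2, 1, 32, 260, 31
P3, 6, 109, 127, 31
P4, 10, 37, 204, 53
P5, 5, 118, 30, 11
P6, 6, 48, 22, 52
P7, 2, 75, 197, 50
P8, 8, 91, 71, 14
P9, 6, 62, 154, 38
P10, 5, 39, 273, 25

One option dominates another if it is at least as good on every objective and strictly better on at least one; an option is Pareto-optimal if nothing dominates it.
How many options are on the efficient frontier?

5

P1: not dominated.
P2: not dominated (best build time).
P3: dominated by P5 (build time 5≤6, daily riders 118≥109, capital cost 30≤127, operating cost 11≤31).
P4: dominated by P1 (build time 4≤10, daily riders 87≥37, capital cost 141≤204, operating cost 28≤53).
P5: not dominated (best daily riders).
P6: not dominated (best capital cost).
P7: not dominated.
P8: dominated by P5 (build time 5≤8, daily riders 118≥91, capital cost 30≤71, operating cost 11≤14).
P9: dominated by P1 (build time 4≤6, daily riders 87≥62, capital cost 141≤154, operating cost 28≤38).
P10: dominated by P5 (build time 5≤5, daily riders 118≥39, capital cost 30≤273, operating cost 11≤25).
Pareto-optimal: P1, P2, P5, P6, P7 → 5.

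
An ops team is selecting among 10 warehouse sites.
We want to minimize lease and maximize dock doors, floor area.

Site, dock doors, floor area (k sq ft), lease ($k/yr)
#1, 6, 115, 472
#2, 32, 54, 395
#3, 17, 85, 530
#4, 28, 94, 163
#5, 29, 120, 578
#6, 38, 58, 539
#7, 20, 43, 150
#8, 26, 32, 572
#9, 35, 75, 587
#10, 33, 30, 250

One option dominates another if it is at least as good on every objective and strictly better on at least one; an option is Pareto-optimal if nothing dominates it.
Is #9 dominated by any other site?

#1: worse on dock doors (6 vs 35).
#2: worse on dock doors (32 vs 35).
#3: worse on dock doors (17 vs 35).
#4: worse on dock doors (28 vs 35).
#5: worse on dock doors (29 vs 35).
#6: worse on floor area (58 vs 75).
#7: worse on dock doors (20 vs 35).
#8: worse on dock doors (26 vs 35).
#10: worse on dock doors (33 vs 35).
No option is at least as good as #9 on every objective and strictly better on one.

No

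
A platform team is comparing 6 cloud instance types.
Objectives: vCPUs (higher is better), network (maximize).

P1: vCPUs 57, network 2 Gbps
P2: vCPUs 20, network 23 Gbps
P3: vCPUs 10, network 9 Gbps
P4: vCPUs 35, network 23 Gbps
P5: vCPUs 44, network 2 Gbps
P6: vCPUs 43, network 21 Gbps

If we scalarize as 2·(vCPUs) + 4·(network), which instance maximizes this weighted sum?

P1: 2·57 + 4·2 = 122
P2: 2·20 + 4·23 = 132
P3: 2·10 + 4·9 = 56
P4: 2·35 + 4·23 = 162
P5: 2·44 + 4·2 = 96
P6: 2·43 + 4·21 = 170
Highest: P6 at 170.

P6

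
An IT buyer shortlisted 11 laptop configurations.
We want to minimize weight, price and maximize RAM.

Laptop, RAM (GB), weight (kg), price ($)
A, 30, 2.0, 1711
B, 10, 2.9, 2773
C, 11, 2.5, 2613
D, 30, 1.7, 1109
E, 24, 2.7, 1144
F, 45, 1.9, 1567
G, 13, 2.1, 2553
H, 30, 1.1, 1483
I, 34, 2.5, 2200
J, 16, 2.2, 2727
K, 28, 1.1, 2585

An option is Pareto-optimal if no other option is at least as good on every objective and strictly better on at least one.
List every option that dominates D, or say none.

A: worse on weight (2.0 vs 1.7).
B: worse on RAM (10 vs 30).
C: worse on RAM (11 vs 30).
E: worse on RAM (24 vs 30).
F: worse on weight (1.9 vs 1.7).
G: worse on RAM (13 vs 30).
H: worse on price (1483 vs 1109).
I: worse on weight (2.5 vs 1.7).
J: worse on RAM (16 vs 30).
K: worse on RAM (28 vs 30).
No option dominates D.

none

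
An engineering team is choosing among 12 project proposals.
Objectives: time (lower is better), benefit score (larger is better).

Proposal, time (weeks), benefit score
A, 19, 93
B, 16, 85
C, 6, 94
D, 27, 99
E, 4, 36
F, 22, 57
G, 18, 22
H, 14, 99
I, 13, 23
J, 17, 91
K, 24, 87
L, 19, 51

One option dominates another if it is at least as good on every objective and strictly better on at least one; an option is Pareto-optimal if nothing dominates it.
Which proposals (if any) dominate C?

A: worse on time (19 vs 6).
B: worse on time (16 vs 6).
D: worse on time (27 vs 6).
E: worse on benefit score (36 vs 94).
F: worse on time (22 vs 6).
G: worse on time (18 vs 6).
H: worse on time (14 vs 6).
I: worse on time (13 vs 6).
J: worse on time (17 vs 6).
K: worse on time (24 vs 6).
L: worse on time (19 vs 6).
No option dominates C.

none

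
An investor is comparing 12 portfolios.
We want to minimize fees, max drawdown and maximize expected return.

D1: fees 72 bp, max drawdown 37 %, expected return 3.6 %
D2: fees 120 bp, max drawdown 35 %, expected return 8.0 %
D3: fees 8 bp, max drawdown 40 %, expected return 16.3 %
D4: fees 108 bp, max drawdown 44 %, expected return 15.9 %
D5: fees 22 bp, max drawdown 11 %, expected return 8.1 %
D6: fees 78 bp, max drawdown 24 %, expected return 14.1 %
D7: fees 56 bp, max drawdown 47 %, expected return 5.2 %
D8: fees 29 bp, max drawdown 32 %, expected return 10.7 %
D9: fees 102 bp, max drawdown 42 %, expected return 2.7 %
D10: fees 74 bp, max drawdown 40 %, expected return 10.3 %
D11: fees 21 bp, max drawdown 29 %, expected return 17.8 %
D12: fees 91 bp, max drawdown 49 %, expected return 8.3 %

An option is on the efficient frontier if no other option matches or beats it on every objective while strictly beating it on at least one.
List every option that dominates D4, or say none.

D3, D11

D3: fees 8≤108, max drawdown 40≤44, expected return 16.3≥15.9 — dominates D4.
D11: fees 21≤108, max drawdown 29≤44, expected return 17.8≥15.9 — dominates D4.
Others (D1, D2, D5, D6, D7, D8, D9, D10, D12) are each worse than D4 on at least one objective.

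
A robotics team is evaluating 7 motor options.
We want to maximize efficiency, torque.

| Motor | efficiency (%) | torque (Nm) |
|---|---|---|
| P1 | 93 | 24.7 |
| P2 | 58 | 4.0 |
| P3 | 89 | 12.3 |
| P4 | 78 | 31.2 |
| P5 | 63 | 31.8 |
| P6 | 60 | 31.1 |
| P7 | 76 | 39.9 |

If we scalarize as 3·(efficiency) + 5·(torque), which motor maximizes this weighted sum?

P7

P1: 3·93 + 5·24.7 = 402.5
P2: 3·58 + 5·4.0 = 194.0
P3: 3·89 + 5·12.3 = 328.5
P4: 3·78 + 5·31.2 = 390.0
P5: 3·63 + 5·31.8 = 348.0
P6: 3·60 + 5·31.1 = 335.5
P7: 3·76 + 5·39.9 = 427.5
Highest: P7 at 427.5.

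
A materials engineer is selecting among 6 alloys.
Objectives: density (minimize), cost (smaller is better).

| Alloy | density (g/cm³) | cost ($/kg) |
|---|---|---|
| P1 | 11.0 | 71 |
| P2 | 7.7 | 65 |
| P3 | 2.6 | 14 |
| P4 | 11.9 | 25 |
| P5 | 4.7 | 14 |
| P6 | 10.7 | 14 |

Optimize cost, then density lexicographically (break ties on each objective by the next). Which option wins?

P3

First minimize cost: best is 14, kept {P3, P5, P6}.
Then minimize density: best is 2.6, kept {P3}.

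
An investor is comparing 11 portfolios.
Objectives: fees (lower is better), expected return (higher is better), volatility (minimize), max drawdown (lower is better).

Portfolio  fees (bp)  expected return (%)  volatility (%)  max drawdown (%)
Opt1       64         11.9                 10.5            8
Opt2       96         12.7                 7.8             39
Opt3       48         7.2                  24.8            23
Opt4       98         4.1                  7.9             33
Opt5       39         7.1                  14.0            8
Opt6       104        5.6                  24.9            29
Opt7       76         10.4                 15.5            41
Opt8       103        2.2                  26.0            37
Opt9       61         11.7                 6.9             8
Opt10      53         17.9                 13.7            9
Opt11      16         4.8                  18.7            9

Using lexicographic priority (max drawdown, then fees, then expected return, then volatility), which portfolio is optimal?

Opt5

First minimize max drawdown: best is 8, kept {Opt1, Opt5, Opt9}.
Then minimize fees: best is 39, kept {Opt5}.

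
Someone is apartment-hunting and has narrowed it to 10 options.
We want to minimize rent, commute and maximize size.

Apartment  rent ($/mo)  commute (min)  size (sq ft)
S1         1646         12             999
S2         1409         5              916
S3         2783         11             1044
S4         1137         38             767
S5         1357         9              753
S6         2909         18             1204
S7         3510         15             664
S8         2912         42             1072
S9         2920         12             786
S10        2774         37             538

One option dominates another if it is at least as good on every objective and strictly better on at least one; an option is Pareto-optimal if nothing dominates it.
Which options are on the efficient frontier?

S1: not dominated.
S2: not dominated (best commute).
S3: not dominated.
S4: not dominated (best rent).
S5: not dominated.
S6: not dominated (best size).
S7: dominated by S1 (rent 1646≤3510, commute 12≤15, size 999≥664).
S8: dominated by S6 (rent 2909≤2912, commute 18≤42, size 1204≥1072).
S9: dominated by S1 (rent 1646≤2920, commute 12≤12, size 999≥786).
S10: dominated by S1 (rent 1646≤2774, commute 12≤37, size 999≥538).

S1, S2, S3, S4, S5, S6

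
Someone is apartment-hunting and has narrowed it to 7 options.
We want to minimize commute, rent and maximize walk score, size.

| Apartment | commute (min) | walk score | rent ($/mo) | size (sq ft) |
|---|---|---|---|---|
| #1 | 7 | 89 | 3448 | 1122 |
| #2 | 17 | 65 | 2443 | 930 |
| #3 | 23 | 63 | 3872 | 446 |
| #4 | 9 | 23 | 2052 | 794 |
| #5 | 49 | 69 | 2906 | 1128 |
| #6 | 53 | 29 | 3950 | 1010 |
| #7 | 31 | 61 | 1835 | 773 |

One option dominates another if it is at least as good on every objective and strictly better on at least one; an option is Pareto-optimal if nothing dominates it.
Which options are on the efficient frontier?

#1: not dominated (best commute).
#2: not dominated.
#3: dominated by #1 (commute 7≤23, walk score 89≥63, rent 3448≤3872, size 1122≥446).
#4: not dominated.
#5: not dominated (best size).
#6: dominated by #1 (commute 7≤53, walk score 89≥29, rent 3448≤3950, size 1122≥1010).
#7: not dominated (best rent).

#1, #2, #4, #5, #7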